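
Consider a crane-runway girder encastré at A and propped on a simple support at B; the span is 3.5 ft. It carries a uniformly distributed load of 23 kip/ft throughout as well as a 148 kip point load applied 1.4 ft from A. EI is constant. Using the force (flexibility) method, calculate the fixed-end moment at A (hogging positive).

M_A = 134.7 kip·ft

Take the reaction at B as the redundant and release it; the primary structure is a cantilever fixed at A.
Downward deflection at the released point B due to the loads:
  UDL 23: wL⁴/(8EI) = 431.4/EI
  point load 148 at a = 1.4: Pa²(3L − a)/(6EI) = 440/EI
  δ_0 = 871.4/EI
Flexibility coefficient — unit upward force at B: δ_{BB} = L³/(3EI) = 14.29/EI.
The prop prevents deflection at B: R_B = δ_0/δ_{BB} = 871.4/14.29 = 60.97 kip.
Moment equilibrium about A: M_A = Σ(load moments about A) − R_B·L = 348.1 − 60.97×3.5 = 134.7 kip·ft.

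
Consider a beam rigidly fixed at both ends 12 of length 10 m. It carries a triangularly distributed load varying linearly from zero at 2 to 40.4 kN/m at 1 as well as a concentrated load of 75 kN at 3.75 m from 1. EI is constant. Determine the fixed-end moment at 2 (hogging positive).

Take the two fixed-end moments M_1, M_2 as redundants; the released structure is the simple span 12.
Simple-span end rotations at 1 and 2 under the given loads:
  at 1: triangular load, peak 40.4: w₀L³/(45EI) = 897.8/EI
  at 2: triangular load, peak 40.4: 7w₀L³/(360EI) = 785.6/EI
  at 1: point load 75 at a = 3.75: Pab(L + b)/(6LEI) = 476.1/EI
  at 2: point load 75 at a = 3.75: Pab(L + a)/(6LEI) = 402.8/EI
  θ_10 = 1374/EI,  θ_20 = 1188/EI
Flexibility coefficients: a unit moment at one end gives L/(3EI) there and L/(6EI) at the far end, so f₁₁ = f₂₂ = 3.333/EI and f₁₂ = f₂₁ = 1.667/EI.
Compatibility — zero rotation at each built-in end:
  3.333 M_1 + 1.667 M_2 = 1374
  1.667 M_1 + 3.333 M_2 = 1188
Solving the pair gives M_1 = 311.9 kN·m and M_2 = 200.6 kN·m (hogging).

M_2 = 200.6 kN·m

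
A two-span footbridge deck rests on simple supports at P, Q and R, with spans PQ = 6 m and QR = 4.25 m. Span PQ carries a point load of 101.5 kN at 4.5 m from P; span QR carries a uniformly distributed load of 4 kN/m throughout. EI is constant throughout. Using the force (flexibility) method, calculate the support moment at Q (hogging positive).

Take M_Q as the redundant. Released structure: two simple spans PQ and QR with a hinge at Q.
Rotations at Q on the released spans (each span's end-slope, ×1/EI):
  span PQ: point load 101.5 at a = 4.5: Pab(L + a)/(6LEI) = 199.8/EI
  span QR: UDL 4: wL³/(24EI) = 12.79/EI
  relative rotation θ_0 = (199.8 + 12.79)/EI = 212.6/EI
A unit hogging moment at Q produces rotation L₁/(3EI) + L₂/(3EI) = 3.417/EI.
Compatibility: M_Q·(L₁+L₂)/(3EI) = θ_0, giving M_Q = 62.23 kN·m (hogging).

M_Q = 62.23 kN·m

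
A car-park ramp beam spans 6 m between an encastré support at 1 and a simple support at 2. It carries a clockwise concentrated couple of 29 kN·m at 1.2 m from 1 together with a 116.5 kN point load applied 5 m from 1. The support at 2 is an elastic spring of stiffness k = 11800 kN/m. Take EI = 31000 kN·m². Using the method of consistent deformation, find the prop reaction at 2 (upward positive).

Remove the prop at 2; the released (primary) structure is a cantilever built in at 1.
Deflection at 2 on the released cantilever, summing each load's contribution:
  clockwise couple 29 at a = 1.2: M₀a(2L − a)/(2EI) = 187.9/EI
  point load 116.5 at a = 5: Pa²(3L − a)/(6EI) = 6310/EI
  δ_0 = 6498/EI
Tip deflection under a unit load at 2: L³/(3EI) = 72/EI.
With EI = 31000 kN·m²: δ_0 = 0.20962 m and δ_{22} = 0.002323 m/kN.
Compatibility — the spring shortens by R_2/k under the reaction it provides: δ_0 − R_2·δ_{22} = R_2/k. With 1/k = 0.000085 m/kN, R_2 = δ_0 / (δ_{22} + 1/k) = 0.20962 / (0.002323 + 0.000085) = 87.08 kN.

R_2 = 87.08 kN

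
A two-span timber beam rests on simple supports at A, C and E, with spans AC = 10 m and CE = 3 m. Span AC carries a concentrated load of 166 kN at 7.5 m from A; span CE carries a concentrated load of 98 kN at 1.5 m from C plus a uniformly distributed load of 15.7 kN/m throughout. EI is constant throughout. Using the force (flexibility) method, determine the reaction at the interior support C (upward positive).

Release continuity at C by inserting a hinge; the redundant is the internal moment M_C. The primary structure is two simply-supported spans AC and CE.
Discontinuity in slope at C on the released structure — sum the simple-span end rotations:
  span AC: point load 166 at a = 7.5: Pab(L + a)/(6LEI) = 907.8/EI
  span CE: point load 98 at a = 1.5: Pab(L + b)/(6LEI) = 55.12/EI
  span CE: UDL 15.7: wL³/(24EI) = 17.66/EI
  relative rotation θ_0 = (907.8 + 72.79)/EI = 980.6/EI
A unit hogging moment at C produces rotation L₁/(3EI) + L₂/(3EI) = 4.333/EI.
Slope continuity at C: θ_0 = M_C·4.333/EI, so M_C = 980.6/4.333 = 226.3 kN·m (hogging).
Span AC, ΣM about A with M_C applied at C: R_C^{AC}·10 = 1245 + 226.3, so R_C^{AC} = 147.1 kN and R_A = 166 − 147.1 = 18.87 kN.
Span CE, ΣM about E: R_C^{CE}·3 = 217.7 + 226.3, so R_C^{CE} = 148 kN and R_E = 145.1 − 148 = -2.881 kN.
R_C = 147.1 + 148 = 295.1 kN.

R_C = 295.1 kN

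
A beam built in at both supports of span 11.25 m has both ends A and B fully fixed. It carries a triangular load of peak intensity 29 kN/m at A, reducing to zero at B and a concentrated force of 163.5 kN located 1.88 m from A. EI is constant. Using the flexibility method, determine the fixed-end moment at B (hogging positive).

M_B = 165.1 kN·m

Take the two fixed-end moments M_A, M_B as redundants; the released structure is the simple span AB.
On the primary (simply-supported) span, the end slopes from the loading are:
  at A: triangular load, peak 29: w₀L³/(45EI) = 917.6/EI
  at B: triangular load, peak 29: 7w₀L³/(360EI) = 802.9/EI
  at A: point load 163.5 at a = 1.88: Pab(L + b)/(6LEI) = 879.8/EI
  at B: point load 163.5 at a = 1.88: Pab(L + a)/(6LEI) = 560.2/EI
  θ_A0 = 1797/EI,  θ_B0 = 1363/EI
Flexibility coefficients: a unit moment at one end gives L/(3EI) there and L/(6EI) at the far end, so f₁₁ = f₂₂ = 3.75/EI and f₁₂ = f₂₁ = 1.875/EI.
Compatibility — zero rotation at each built-in end:
  3.75 M_A + 1.875 M_B = 1797
  1.875 M_A + 3.75 M_B = 1363
Solving the pair gives M_A = 396.7 kN·m and M_B = 165.1 kN·m (hogging).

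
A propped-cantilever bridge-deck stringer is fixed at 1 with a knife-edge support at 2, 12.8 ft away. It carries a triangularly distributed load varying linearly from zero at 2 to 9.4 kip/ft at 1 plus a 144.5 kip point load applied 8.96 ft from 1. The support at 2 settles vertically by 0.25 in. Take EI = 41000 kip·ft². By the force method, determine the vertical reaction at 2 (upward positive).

Take the reaction at 2 as the redundant and release it; the primary structure is a cantilever fixed at 1.
Downward deflection at the released point 2 due to the loads:
  triangular load, peak 9.4 at the fixed end: w₀L⁴/(30EI) = 8411/EI
  point load 144.5 at a = 8.96: Pa²(3L − a)/(6EI) = 56921/EI
  δ_0 = 65332/EI
Tip deflection under a unit load at 2: L³/(3EI) = 699.1/EI.
With EI = 41000 kip·ft²: δ_0 = 1.5935 ft and δ_{22} = 0.01705 ft/kip.
Compatibility — the beam at 2 must follow the support down by 0.02083 ft: δ_0 − R_2·δ_{22} = 0.02083, so R_2 = (1.5935 − 0.02083)/0.01705 = 92.24 kip.

R_2 = 92.24 kip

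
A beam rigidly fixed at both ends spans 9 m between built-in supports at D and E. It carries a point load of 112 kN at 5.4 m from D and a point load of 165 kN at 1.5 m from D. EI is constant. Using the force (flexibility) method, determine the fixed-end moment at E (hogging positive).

Take the two fixed-end moments M_D, M_E as redundants; the released structure is the simple span DE.
End rotations of the released simple span under the applied load (×1/EI):
  at D: point load 112 at a = 5.4: Pab(L + b)/(6LEI) = 508/EI
  at E: point load 112 at a = 5.4: Pab(L + a)/(6LEI) = 580.6/EI
  at D: point load 165 at a = 1.5: Pab(L + b)/(6LEI) = 567.2/EI
  at E: point load 165 at a = 1.5: Pab(L + a)/(6LEI) = 360.9/EI
  θ_D0 = 1075/EI,  θ_E0 = 941.5/EI
Flexibility coefficients: a unit moment at one end gives L/(3EI) there and L/(6EI) at the far end, so f₁₁ = f₂₂ = 3/EI and f₁₂ = f₂₁ = 1.5/EI.
Compatibility — zero rotation at each built-in end:
  3 M_D + 1.5 M_E = 1075
  1.5 M_D + 3 M_E = 941.5
Solving the pair gives M_D = 268.6 kN·m and M_E = 179.5 kN·m (hogging).

M_E = 179.5 kN·m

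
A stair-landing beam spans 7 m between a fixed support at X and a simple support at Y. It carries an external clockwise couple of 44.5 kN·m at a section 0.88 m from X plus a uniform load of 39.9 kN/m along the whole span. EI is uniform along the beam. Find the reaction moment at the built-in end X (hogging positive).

Remove the prop at Y; the released (primary) structure is a cantilever built in at X.
Free-end deflection of the primary structure under the applied loading (downward +):
  clockwise couple 44.5 at a = 0.88: M₀a(2L − a)/(2EI) = 256.9/EI
  UDL 39.9: wL⁴/(8EI) = 11975/EI
  δ_0 = 12232/EI
Flexibility coefficient — unit upward force at Y: δ_{YY} = L³/(3EI) = 114.3/EI.
Compatibility at Y: δ_0 − R_Y·δ_{YY} = 0, so R_Y = 12232/114.3 = 107 kN.
Moment equilibrium about X: M_X = Σ(load moments about X) − R_Y·L = 1022 − 107×7 = 273.2 kN·m.

M_X = 273.2 kN·m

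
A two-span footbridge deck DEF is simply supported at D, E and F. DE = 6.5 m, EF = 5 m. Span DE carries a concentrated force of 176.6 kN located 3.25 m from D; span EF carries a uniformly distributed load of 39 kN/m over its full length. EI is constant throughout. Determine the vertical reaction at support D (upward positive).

Take M_E as the redundant. Released structure: two simple spans DE and EF with a hinge at E.
Rotations at E on the released spans (each span's end-slope, ×1/EI):
  span DE: point load 176.6 at a = 3.25: Pab(L + a)/(6LEI) = 466.3/EI
  span EF: UDL 39: wL³/(24EI) = 203.1/EI
  relative rotation θ_0 = (466.3 + 203.1)/EI = 669.5/EI
A unit hogging moment at E produces rotation L₁/(3EI) + L₂/(3EI) = 3.833/EI.
Slope continuity at E: θ_0 = M_E·3.833/EI, so M_E = 669.5/3.833 = 174.6 kN·m (hogging).
Span DE, ΣM about D with M_E applied at E: R_E^{DE}·6.5 = 574 + 174.6, so R_E^{DE} = 115.2 kN and R_D = 176.6 − 115.2 = 61.43 kN.

R_D = 61.43 kN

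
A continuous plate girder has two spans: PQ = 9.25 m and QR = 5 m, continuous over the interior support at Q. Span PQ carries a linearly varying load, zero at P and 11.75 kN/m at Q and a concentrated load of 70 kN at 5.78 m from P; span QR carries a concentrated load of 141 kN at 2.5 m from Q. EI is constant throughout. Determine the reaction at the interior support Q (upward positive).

Insert a hinge at Q; M_Q is the redundant, and each span becomes simply supported.
Rotations at Q on the released spans (each span's end-slope, ×1/EI):
  span PQ: triangular load, peak 11.75: w₀L³/(45EI) = 206.7/EI
  span PQ: point load 70 at a = 5.78: Pab(L + a)/(6LEI) = 380.2/EI
  span QR: point load 141 at a = 2.5: Pab(L + b)/(6LEI) = 220.3/EI
  relative rotation θ_0 = (586.9 + 220.3)/EI = 807.2/EI
A unit hogging moment at Q produces rotation L₁/(3EI) + L₂/(3EI) = 4.75/EI.
Compatibility: M_Q·(L₁+L₂)/(3EI) = θ_0, giving M_Q = 169.9 kN·m (hogging).
Span PQ, ΣM about P with M_Q applied at Q: R_Q^{PQ}·9.25 = 739.7 + 169.9, so R_Q^{PQ} = 98.34 kN and R_P = 124.3 − 98.34 = 26 kN.
Span QR, ΣM about R: R_Q^{QR}·5 = 352.5 + 169.9, so R_Q^{QR} = 104.5 kN and R_R = 141 − 104.5 = 36.51 kN.
R_Q = 98.34 + 104.5 = 202.8 kN.

R_Q = 202.8 kN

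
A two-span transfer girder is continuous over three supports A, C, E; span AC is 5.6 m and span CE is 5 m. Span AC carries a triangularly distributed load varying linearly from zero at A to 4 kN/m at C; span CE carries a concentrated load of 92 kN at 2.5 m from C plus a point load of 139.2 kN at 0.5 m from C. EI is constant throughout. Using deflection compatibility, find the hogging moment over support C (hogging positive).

Insert a hinge at C; M_C is the redundant, and each span becomes simply supported.
Discontinuity in slope at C on the released structure — sum the simple-span end rotations:
  span AC: triangular load, peak 4: w₀L³/(45EI) = 15.61/EI
  span CE: point load 92 at a = 2.5: Pab(L + b)/(6LEI) = 143.8/EI
  span CE: point load 139.2 at a = 0.5: Pab(L + b)/(6LEI) = 99.18/EI
  relative rotation θ_0 = (15.61 + 242.9)/EI = 258.5/EI
A unit hogging moment at C produces rotation L₁/(3EI) + L₂/(3EI) = 3.533/EI.
Slope continuity at C: θ_0 = M_C·3.533/EI, so M_C = 258.5/3.533 = 73.17 kN·m (hogging).

M_C = 73.17 kN·m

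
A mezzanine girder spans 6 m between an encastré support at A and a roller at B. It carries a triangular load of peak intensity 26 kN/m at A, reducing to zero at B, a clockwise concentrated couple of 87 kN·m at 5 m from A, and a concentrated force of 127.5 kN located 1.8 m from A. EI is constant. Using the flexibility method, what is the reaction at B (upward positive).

R_B = 52.24 kN

Take the reaction at B as the redundant and release it; the primary structure is a cantilever fixed at A.
Free-end deflection of the primary structure under the applied loading (downward +):
  triangular load, peak 26 at the fixed end: w₀L⁴/(30EI) = 1123/EI
  clockwise couple 87 at a = 5: M₀a(2L − a)/(2EI) = 1522/EI
  point load 127.5 at a = 1.8: Pa²(3L − a)/(6EI) = 1115/EI
  δ_0 = 3761/EI
Flexibility coefficient — unit upward force at B: δ_{BB} = L³/(3EI) = 72/EI.
Compatibility at B: δ_0 − R_B·δ_{BB} = 0, so R_B = 3761/72 = 52.24 kN.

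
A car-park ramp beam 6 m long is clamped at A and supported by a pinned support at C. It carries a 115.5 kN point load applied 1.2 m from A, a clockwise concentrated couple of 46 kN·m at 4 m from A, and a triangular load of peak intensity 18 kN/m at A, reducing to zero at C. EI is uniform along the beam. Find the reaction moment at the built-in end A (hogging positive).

Choose R_C as the redundant. The primary structure is the cantilever fixed at A.
Free-end deflection of the primary structure under the applied loading (downward +):
  point load 115.5 at a = 1.2: Pa²(3L − a)/(6EI) = 465.7/EI
  clockwise couple 46 at a = 4: M₀a(2L − a)/(2EI) = 736/EI
  triangular load, peak 18 at the fixed end: w₀L⁴/(30EI) = 777.6/EI
  δ_0 = 1979/EI
Tip deflection under a unit load at C: L³/(3EI) = 72/EI.
The prop prevents deflection at C: R_C = δ_0/δ_{CC} = 1979/72 = 27.49 kN.
Moment equilibrium about A: M_A = Σ(load moments about A) − R_C·L = 292.6 − 27.49×6 = 127.7 kN·m.

M_A = 127.7 kN·m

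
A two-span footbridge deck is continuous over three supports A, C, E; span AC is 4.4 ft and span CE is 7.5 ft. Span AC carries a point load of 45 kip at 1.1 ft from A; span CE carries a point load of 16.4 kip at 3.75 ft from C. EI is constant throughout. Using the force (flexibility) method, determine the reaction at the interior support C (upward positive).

R_C = 27.79 kip

Release continuity at C by inserting a hinge; the redundant is the internal moment M_C. The primary structure is two simply-supported spans AC and CE.
End slopes at the hinge C, treating each span as simply supported:
  span AC: point load 45 at a = 1.1: Pab(L + a)/(6LEI) = 34.03/EI
  span CE: point load 16.4 at a = 3.75: Pab(L + b)/(6LEI) = 57.66/EI
  relative rotation θ_0 = (34.03 + 57.66)/EI = 91.69/EI
A unit hogging moment at C produces rotation L₁/(3EI) + L₂/(3EI) = 3.967/EI.
Compatibility: M_C·(L₁+L₂)/(3EI) = θ_0, giving M_C = 23.11 kip·ft (hogging).
Span AC, ΣM about A with M_C applied at C: R_C^{AC}·4.4 = 49.5 + 23.11, so R_C^{AC} = 16.5 kip and R_A = 45 − 16.5 = 28.5 kip.
Span CE, ΣM about E: R_C^{CE}·7.5 = 61.5 + 23.11, so R_C^{CE} = 11.28 kip and R_E = 16.4 − 11.28 = 5.118 kip.
R_C = 16.5 + 11.28 = 27.79 kip.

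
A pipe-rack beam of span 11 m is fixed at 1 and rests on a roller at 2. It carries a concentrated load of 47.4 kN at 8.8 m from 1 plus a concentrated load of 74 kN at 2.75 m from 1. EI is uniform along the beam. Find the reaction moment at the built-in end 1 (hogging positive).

Remove the prop at 2; the released (primary) structure is a cantilever built in at 1.
Free-end deflection of the primary structure under the applied loading (downward +):
  point load 47.4 at a = 8.8: Pa²(3L − a)/(6EI) = 14805/EI
  point load 74 at a = 2.75: Pa²(3L − a)/(6EI) = 2821/EI
  δ_0 = 17626/EI
Tip deflection under a unit load at 2: L³/(3EI) = 443.7/EI.
Compatibility at 2: δ_0 − R_2·δ_{22} = 0, so R_2 = 17626/443.7 = 39.73 kN.
Moment equilibrium about 1: M_1 = Σ(load moments about 1) − R_2·L = 620.6 − 39.73×11 = 183.6 kN·m.

M_1 = 183.6 kN·m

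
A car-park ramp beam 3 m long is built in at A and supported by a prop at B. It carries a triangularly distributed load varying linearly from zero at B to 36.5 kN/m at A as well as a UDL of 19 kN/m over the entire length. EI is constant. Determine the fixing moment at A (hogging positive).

M_A = 43.27 kN·m

Remove the prop at B; the released (primary) structure is a cantilever built in at A.
Free-end deflection of the primary structure under the applied loading (downward +):
  triangular load, peak 36.5 at the fixed end: w₀L⁴/(30EI) = 98.55/EI
  UDL 19: wL⁴/(8EI) = 192.4/EI
  δ_0 = 290.9/EI
Flexibility coefficient — unit upward force at B: δ_{BB} = L³/(3EI) = 9/EI.
The prop prevents deflection at B: R_B = δ_0/δ_{BB} = 290.9/9 = 32.33 kN.
Moment equilibrium about A: M_A = Σ(load moments about A) − R_B·L = 140.2 − 32.33×3 = 43.27 kN·m.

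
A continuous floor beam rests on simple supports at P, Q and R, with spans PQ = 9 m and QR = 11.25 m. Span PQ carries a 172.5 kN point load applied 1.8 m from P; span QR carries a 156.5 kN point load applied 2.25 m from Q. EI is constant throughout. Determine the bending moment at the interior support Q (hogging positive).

M_Q = 207.1 kN·m

Take M_Q as the redundant. Released structure: two simple spans PQ and QR with a hinge at Q.
Discontinuity in slope at Q on the released structure — sum the simple-span end rotations:
  span PQ: point load 172.5 at a = 1.8: Pab(L + a)/(6LEI) = 447.1/EI
  span QR: point load 156.5 at a = 2.25: Pab(L + b)/(6LEI) = 950.7/EI
  relative rotation θ_0 = (447.1 + 950.7)/EI = 1398/EI
A unit hogging moment at Q produces rotation L₁/(3EI) + L₂/(3EI) = 6.75/EI.
Compatibility: M_Q·(L₁+L₂)/(3EI) = θ_0, giving M_Q = 207.1 kN·m (hogging).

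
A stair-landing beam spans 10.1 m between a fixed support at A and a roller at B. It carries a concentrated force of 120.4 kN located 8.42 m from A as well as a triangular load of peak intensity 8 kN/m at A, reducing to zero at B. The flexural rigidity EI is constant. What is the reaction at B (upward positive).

Release the roller at B. Primary structure: cantilever fixed at A.
Deflection at B on the released cantilever, summing each load's contribution:
  point load 120.4 at a = 8.42: Pa²(3L − a)/(6EI) = 31128/EI
  triangular load, peak 8 at the fixed end: w₀L⁴/(30EI) = 2775/EI
  δ_0 = 33903/EI
Flexibility coefficient — unit upward force at B: δ_{BB} = L³/(3EI) = 343.4/EI.
Compatibility at B: δ_0 − R_B·δ_{BB} = 0, so R_B = 33903/343.4 = 98.72 kN.

R_B = 98.72 kN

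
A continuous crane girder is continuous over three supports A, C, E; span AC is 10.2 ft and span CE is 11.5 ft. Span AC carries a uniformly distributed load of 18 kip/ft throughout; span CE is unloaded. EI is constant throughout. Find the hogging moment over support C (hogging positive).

M_C = 110 kip·ft

Take M_C as the redundant. Released structure: two simple spans AC and CE with a hinge at C.
Discontinuity in slope at C on the released structure — sum the simple-span end rotations:
  span AC: UDL 18: wL³/(24EI) = 795.9/EI
  relative rotation θ_0 = (795.9 + 0)/EI = 795.9/EI
A unit hogging moment at C produces rotation L₁/(3EI) + L₂/(3EI) = 7.233/EI.
Compatibility: M_C·(L₁+L₂)/(3EI) = θ_0, giving M_C = 110 kip·ft (hogging).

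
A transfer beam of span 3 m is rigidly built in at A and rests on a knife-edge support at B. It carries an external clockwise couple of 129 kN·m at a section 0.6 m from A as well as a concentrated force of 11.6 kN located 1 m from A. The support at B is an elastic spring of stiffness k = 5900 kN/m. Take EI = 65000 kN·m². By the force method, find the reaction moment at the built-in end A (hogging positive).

M_A = 107 kN·m

Release the roller at B. Primary structure: cantilever fixed at A.
Downward deflection at the released point B due to the loads:
  clockwise couple 129 at a = 0.6: M₀a(2L − a)/(2EI) = 209/EI
  point load 11.6 at a = 1: Pa²(3L − a)/(6EI) = 15.47/EI
  δ_0 = 224.4/EI
Flexibility coefficient — unit upward force at B: δ_{BB} = L³/(3EI) = 9/EI.
With EI = 65000 kN·m²: δ_0 = 0.003453 m and δ_{BB} = 0.000138 m/kN.
Compatibility — the spring shortens by R_B/k under the reaction it provides: δ_0 − R_B·δ_{BB} = R_B/k. With 1/k = 0.000169 m/kN, R_B = δ_0 / (δ_{BB} + 1/k) = 0.003453 / (0.000138 + 0.000169) = 11.21 kN.
Moment equilibrium about A: M_A = Σ(load moments about A) − R_B·L = 140.6 − 11.21×3 = 107 kN·m.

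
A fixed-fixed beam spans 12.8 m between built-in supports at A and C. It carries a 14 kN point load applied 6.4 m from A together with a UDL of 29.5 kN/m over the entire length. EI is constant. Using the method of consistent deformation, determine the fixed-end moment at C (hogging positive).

M_C = 425.2 kN·m

Release both end moments; the primary structure is a simply-supported span AC with redundants M_A and M_C.
Simple-span end rotations at A and C under the given loads:
  at A: point load 14 at a = 6.4: Pab(L + b)/(6LEI) = 143.4/EI
  at C: point load 14 at a = 6.4: Pab(L + a)/(6LEI) = 143.4/EI
  at A: UDL 29.5: wL³/(24EI) = 2578/EI
  at C: UDL 29.5: wL³/(24EI) = 2578/EI
  θ_A0 = 2721/EI,  θ_C0 = 2721/EI
Flexibility coefficients: a unit moment at one end gives L/(3EI) there and L/(6EI) at the far end, so f₁₁ = f₂₂ = 4.267/EI and f₁₂ = f₂₁ = 2.133/EI.
Compatibility — zero rotation at each built-in end:
  4.267 M_A + 2.133 M_C = 2721
  2.133 M_A + 4.267 M_C = 2721
Solving the pair gives M_A = 425.2 kN·m and M_C = 425.2 kN·m (hogging).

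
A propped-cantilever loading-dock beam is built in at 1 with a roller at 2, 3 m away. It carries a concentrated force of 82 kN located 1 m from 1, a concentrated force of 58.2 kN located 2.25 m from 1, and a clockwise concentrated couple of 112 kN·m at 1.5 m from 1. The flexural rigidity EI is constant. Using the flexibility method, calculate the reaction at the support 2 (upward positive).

Release the roller at 2. Primary structure: cantilever fixed at 1.
Downward deflection at the released point 2 due to the loads:
  point load 82 at a = 1: Pa²(3L − a)/(6EI) = 109.3/EI
  point load 58.2 at a = 2.25: Pa²(3L − a)/(6EI) = 331.5/EI
  clockwise couple 112 at a = 1.5: M₀a(2L − a)/(2EI) = 378/EI
  δ_0 = 818.8/EI
Flexibility coefficient — unit upward force at 2: δ_{22} = L³/(3EI) = 9/EI.
Compatibility at 2: δ_0 − R_2·δ_{22} = 0, so R_2 = 818.8/9 = 90.98 kN.

R_2 = 90.98 kN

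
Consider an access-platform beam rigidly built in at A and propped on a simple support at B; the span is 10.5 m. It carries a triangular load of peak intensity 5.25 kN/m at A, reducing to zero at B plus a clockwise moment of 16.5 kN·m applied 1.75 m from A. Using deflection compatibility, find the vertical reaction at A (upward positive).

Remove the prop at B; the released (primary) structure is a cantilever built in at A.
Downward deflection at the released point B due to the loads:
  triangular load, peak 5.25 at the fixed end: w₀L⁴/(30EI) = 2127/EI
  clockwise couple 16.5 at a = 1.75: M₀a(2L − a)/(2EI) = 277.9/EI
  δ_0 = 2405/EI
Flexibility coefficient — unit upward force at B: δ_{BB} = L³/(3EI) = 385.9/EI.
The prop prevents deflection at B: R_B = δ_0/δ_{BB} = 2405/385.9 = 6.233 kN.
Vertical equilibrium: R_A = ΣP − R_B = 27.56 − 6.233 = 21.33 kN.

R_A = 21.33 kN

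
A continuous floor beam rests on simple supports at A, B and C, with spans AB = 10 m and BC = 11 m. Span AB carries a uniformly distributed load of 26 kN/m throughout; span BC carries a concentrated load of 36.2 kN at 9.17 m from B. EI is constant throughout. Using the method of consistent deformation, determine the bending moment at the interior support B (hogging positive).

M_B = 171.6 kN·m

Take M_B as the redundant. Released structure: two simple spans AB and BC with a hinge at B.
End slopes at the hinge B, treating each span as simply supported:
  span AB: UDL 26: wL³/(24EI) = 1083/EI
  span BC: point load 36.2 at a = 9.17: Pab(L + b)/(6LEI) = 118.1/EI
  relative rotation θ_0 = (1083 + 118.1)/EI = 1201/EI
A unit hogging moment at B produces rotation L₁/(3EI) + L₂/(3EI) = 7/EI.
Compatibility: M_B·(L₁+L₂)/(3EI) = θ_0, giving M_B = 171.6 kN·m (hogging).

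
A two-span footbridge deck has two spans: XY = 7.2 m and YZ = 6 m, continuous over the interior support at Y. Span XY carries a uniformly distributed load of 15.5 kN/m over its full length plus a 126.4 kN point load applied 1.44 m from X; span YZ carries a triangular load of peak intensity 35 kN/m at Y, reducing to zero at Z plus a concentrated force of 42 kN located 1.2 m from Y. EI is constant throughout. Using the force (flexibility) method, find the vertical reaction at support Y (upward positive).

R_Y = 232.7 kN

Take M_Y as the redundant. Released structure: two simple spans XY and YZ with a hinge at Y.
End slopes at the hinge Y, treating each span as simply supported:
  span XY: UDL 15.5: wL³/(24EI) = 241.1/EI
  span XY: point load 126.4 at a = 1.44: Pab(L + a)/(6LEI) = 209.7/EI
  span YZ: triangular load, peak 35: w₀L³/(45EI) = 168/EI
  span YZ: point load 42 at a = 1.2: Pab(L + b)/(6LEI) = 72.58/EI
  relative rotation θ_0 = (450.7 + 240.6)/EI = 691.3/EI
A unit hogging moment at Y produces rotation L₁/(3EI) + L₂/(3EI) = 4.4/EI.
Compatibility: M_Y·(L₁+L₂)/(3EI) = θ_0, giving M_Y = 157.1 kN·m (hogging).
Span XY, ΣM about X with M_Y applied at Y: R_Y^{XY}·7.2 = 583.8 + 157.1, so R_Y^{XY} = 102.9 kN and R_X = 238 − 102.9 = 135.1 kN.
Span YZ, ΣM about Z: R_Y^{YZ}·6 = 621.6 + 157.1, so R_Y^{YZ} = 129.8 kN and R_Z = 147 − 129.8 = 17.21 kN.
R_Y = 102.9 + 129.8 = 232.7 kN.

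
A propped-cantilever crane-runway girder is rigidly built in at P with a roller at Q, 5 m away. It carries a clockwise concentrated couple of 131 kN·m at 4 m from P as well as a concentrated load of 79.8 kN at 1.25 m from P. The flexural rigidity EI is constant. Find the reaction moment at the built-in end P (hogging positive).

M_P = 7.821 kN·m

Choose R_Q as the redundant. The primary structure is the cantilever fixed at P.
Downward deflection at the released point Q due to the loads:
  clockwise couple 131 at a = 4: M₀a(2L − a)/(2EI) = 1572/EI
  point load 79.8 at a = 1.25: Pa²(3L − a)/(6EI) = 285.7/EI
  δ_0 = 1858/EI
Flexibility coefficient — unit upward force at Q: δ_{QQ} = L³/(3EI) = 41.67/EI.
The prop prevents deflection at Q: R_Q = δ_0/δ_{QQ} = 1858/41.67 = 44.59 kN.
Moment equilibrium about P: M_P = Σ(load moments about P) − R_Q·L = 230.8 − 44.59×5 = 7.821 kN·m.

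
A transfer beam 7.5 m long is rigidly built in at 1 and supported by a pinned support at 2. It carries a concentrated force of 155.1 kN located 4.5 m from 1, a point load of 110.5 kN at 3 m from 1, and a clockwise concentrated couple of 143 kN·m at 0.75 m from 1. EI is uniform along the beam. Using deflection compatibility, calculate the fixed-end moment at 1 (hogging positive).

Remove the prop at 2; the released (primary) structure is a cantilever built in at 1.
Downward deflection at the released point 2 due to the loads:
  point load 155.1 at a = 4.5: Pa²(3L − a)/(6EI) = 9422/EI
  point load 110.5 at a = 3: Pa²(3L − a)/(6EI) = 3232/EI
  clockwise couple 143 at a = 0.75: M₀a(2L − a)/(2EI) = 764.2/EI
  δ_0 = 13419/EI
Flexibility coefficient — unit upward force at 2: δ_{22} = L³/(3EI) = 140.6/EI.
Compatibility at 2: δ_0 − R_2·δ_{22} = 0, so R_2 = 13419/140.6 = 95.42 kN.
Moment equilibrium about 1: M_1 = Σ(load moments about 1) − R_2·L = 1172 − 95.42×7.5 = 456.8 kN·m.

M_1 = 456.8 kN·m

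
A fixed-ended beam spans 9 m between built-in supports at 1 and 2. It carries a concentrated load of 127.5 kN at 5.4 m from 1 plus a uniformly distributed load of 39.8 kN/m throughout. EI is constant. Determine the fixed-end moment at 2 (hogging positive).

Release both end moments; the primary structure is a simply-supported span 12 with redundants M_1 and M_2.
End rotations of the released simple span under the applied load (×1/EI):
  at 1: point load 127.5 at a = 5.4: Pab(L + b)/(6LEI) = 578.3/EI
  at 2: point load 127.5 at a = 5.4: Pab(L + a)/(6LEI) = 661/EI
  at 1: UDL 39.8: wL³/(24EI) = 1209/EI
  at 2: UDL 39.8: wL³/(24EI) = 1209/EI
  θ_10 = 1787/EI,  θ_20 = 1870/EI
Flexibility coefficients: a unit moment at one end gives L/(3EI) there and L/(6EI) at the far end, so f₁₁ = f₂₂ = 3/EI and f₁₂ = f₂₁ = 1.5/EI.
Compatibility — zero rotation at each built-in end:
  3 M_1 + 1.5 M_2 = 1787
  1.5 M_1 + 3 M_2 = 1870
Solving the pair gives M_1 = 378.8 kN·m and M_2 = 433.9 kN·m (hogging).

M_2 = 433.9 kN·m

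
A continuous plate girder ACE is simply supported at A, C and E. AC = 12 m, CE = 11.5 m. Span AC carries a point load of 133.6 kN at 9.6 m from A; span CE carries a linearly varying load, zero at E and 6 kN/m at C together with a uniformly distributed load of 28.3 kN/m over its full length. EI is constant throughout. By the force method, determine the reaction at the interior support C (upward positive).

Insert a hinge at C; M_C is the redundant, and each span becomes simply supported.
Discontinuity in slope at C on the released structure — sum the simple-span end rotations:
  span AC: point load 133.6 at a = 9.6: Pab(L + a)/(6LEI) = 923.4/EI
  span CE: triangular load, peak 6: w₀L³/(45EI) = 202.8/EI
  span CE: UDL 28.3: wL³/(24EI) = 1793/EI
  relative rotation θ_0 = (923.4 + 1996)/EI = 2920/EI
A unit hogging moment at C produces rotation L₁/(3EI) + L₂/(3EI) = 7.833/EI.
Slope continuity at C: θ_0 = M_C·7.833/EI, so M_C = 2920/7.833 = 372.7 kN·m (hogging).
Span AC, ΣM about A with M_C applied at C: R_C^{AC}·12 = 1283 + 372.7, so R_C^{AC} = 137.9 kN and R_A = 133.6 − 137.9 = -4.339 kN.
Span CE, ΣM about E: R_C^{CE}·11.5 = 2136 + 372.7, so R_C^{CE} = 218.1 kN and R_E = 359.9 − 218.1 = 141.8 kN.
R_C = 137.9 + 218.1 = 356.1 kN.

R_C = 356.1 kN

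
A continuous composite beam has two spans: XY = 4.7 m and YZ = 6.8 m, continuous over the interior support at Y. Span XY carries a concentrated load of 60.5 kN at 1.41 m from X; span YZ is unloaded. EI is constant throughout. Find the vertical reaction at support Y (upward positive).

R_Y = 23.86 kN

Release continuity at Y by inserting a hinge; the redundant is the internal moment M_Y. The primary structure is two simply-supported spans XY and YZ.
Discontinuity in slope at Y on the released structure — sum the simple-span end rotations:
  span XY: point load 60.5 at a = 1.41: Pab(L + a)/(6LEI) = 60.81/EI
  relative rotation θ_0 = (60.81 + 0)/EI = 60.81/EI
A unit hogging moment at Y produces rotation L₁/(3EI) + L₂/(3EI) = 3.833/EI.
Compatibility: M_Y·(L₁+L₂)/(3EI) = θ_0, giving M_Y = 15.86 kN·m (hogging).
Span XY, ΣM about X with M_Y applied at Y: R_Y^{XY}·4.7 = 85.31 + 15.86, so R_Y^{XY} = 21.53 kN and R_X = 60.5 − 21.53 = 38.97 kN.
Span YZ, ΣM about Z: R_Y^{YZ}·6.8 = 0 + 15.86, so R_Y^{YZ} = 2.333 kN and R_Z = 0 − 2.333 = -2.333 kN.
R_Y = 21.53 + 2.333 = 23.86 kN.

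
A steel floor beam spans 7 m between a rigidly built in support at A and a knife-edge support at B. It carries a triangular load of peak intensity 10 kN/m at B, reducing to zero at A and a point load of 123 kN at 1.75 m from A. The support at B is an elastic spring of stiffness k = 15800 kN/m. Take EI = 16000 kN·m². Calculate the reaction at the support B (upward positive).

Release the roller at B. Primary structure: cantilever fixed at A.
Deflection at B on the released cantilever, summing each load's contribution:
  triangular load, peak 10 at the free end: 11w₀L⁴/(120EI) = 2201/EI
  point load 123 at a = 1.75: Pa²(3L − a)/(6EI) = 1209/EI
  δ_0 = 3409/EI
Flexibility coefficient — unit upward force at B: δ_{BB} = L³/(3EI) = 114.3/EI.
With EI = 16000 kN·m²: δ_0 = 0.21309 m and δ_{BB} = 0.007146 m/kN.
Compatibility — the spring shortens by R_B/k under the reaction it provides: δ_0 − R_B·δ_{BB} = R_B/k. With 1/k = 0.000063 m/kN, R_B = δ_0 / (δ_{BB} + 1/k) = 0.21309 / (0.007146 + 0.000063) = 29.56 kN.

R_B = 29.56 kN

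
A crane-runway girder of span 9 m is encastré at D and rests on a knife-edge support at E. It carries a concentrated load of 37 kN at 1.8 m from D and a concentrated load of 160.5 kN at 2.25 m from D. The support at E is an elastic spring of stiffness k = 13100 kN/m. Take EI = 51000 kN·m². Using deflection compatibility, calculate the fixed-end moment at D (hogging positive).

Release the roller at E. Primary structure: cantilever fixed at D.
Downward deflection at the released point E due to the loads:
  point load 37 at a = 1.8: Pa²(3L − a)/(6EI) = 503.5/EI
  point load 160.5 at a = 2.25: Pa²(3L − a)/(6EI) = 3352/EI
  δ_0 = 3855/EI
Flexibility coefficient — unit upward force at E: δ_{EE} = L³/(3EI) = 243/EI.
With EI = 51000 kN·m²: δ_0 = 0.075592 m and δ_{EE} = 0.004765 m/kN.
Compatibility — the spring shortens by R_E/k under the reaction it provides: δ_0 − R_E·δ_{EE} = R_E/k. With 1/k = 0.000076 m/kN, R_E = δ_0 / (δ_{EE} + 1/k) = 0.075592 / (0.004765 + 0.000076) = 15.61 kN.
Moment equilibrium about D: M_D = Σ(load moments about D) − R_E·L = 427.7 − 15.61×9 = 287.2 kN·m.

M_D = 287.2 kN·m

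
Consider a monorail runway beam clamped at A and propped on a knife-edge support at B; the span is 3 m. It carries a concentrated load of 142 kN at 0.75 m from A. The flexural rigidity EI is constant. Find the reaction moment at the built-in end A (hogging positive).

M_A = 69.89 kN·m

Remove the prop at B; the released (primary) structure is a cantilever built in at A.
Free-end deflection of the primary structure under the applied loading (downward +):
  point load 142 at a = 0.75: Pa²(3L − a)/(6EI) = 109.8/EI
Flexibility coefficient — unit upward force at B: δ_{BB} = L³/(3EI) = 9/EI.
The prop prevents deflection at B: R_B = δ_0/δ_{BB} = 109.8/9 = 12.2 kN.
Moment equilibrium about A: M_A = Σ(load moments about A) − R_B·L = 106.5 − 12.2×3 = 69.89 kN·m.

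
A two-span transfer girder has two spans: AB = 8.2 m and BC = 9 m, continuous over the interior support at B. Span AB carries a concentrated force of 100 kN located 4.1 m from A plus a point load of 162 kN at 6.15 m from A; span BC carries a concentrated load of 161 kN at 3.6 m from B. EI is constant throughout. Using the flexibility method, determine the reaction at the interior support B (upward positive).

Release continuity at B by inserting a hinge; the redundant is the internal moment M_B. The primary structure is two simply-supported spans AB and BC.
Discontinuity in slope at B on the released structure — sum the simple-span end rotations:
  span AB: point load 100 at a = 4.1: Pab(L + a)/(6LEI) = 420.2/EI
  span AB: point load 162 at a = 6.15: Pab(L + a)/(6LEI) = 595.7/EI
  span BC: point load 161 at a = 3.6: Pab(L + b)/(6LEI) = 834.6/EI
  relative rotation θ_0 = (1016 + 834.6)/EI = 1851/EI
A unit hogging moment at B produces rotation L₁/(3EI) + L₂/(3EI) = 5.733/EI.
Compatibility: M_B·(L₁+L₂)/(3EI) = θ_0, giving M_B = 322.8 kN·m (hogging).
Span AB, ΣM about A with M_B applied at B: R_B^{AB}·8.2 = 1406 + 322.8, so R_B^{AB} = 210.9 kN and R_A = 262 − 210.9 = 51.14 kN.
Span BC, ΣM about C: R_B^{BC}·9 = 869.4 + 322.8, so R_B^{BC} = 132.5 kN and R_C = 161 − 132.5 = 28.54 kN.
R_B = 210.9 + 132.5 = 343.3 kN.

R_B = 343.3 kN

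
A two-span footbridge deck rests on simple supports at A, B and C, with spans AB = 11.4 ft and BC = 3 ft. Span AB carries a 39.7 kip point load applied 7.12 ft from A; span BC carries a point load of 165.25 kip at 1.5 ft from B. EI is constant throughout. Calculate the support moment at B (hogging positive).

Take M_B as the redundant. Released structure: two simple spans AB and BC with a hinge at B.
Rotations at B on the released spans (each span's end-slope, ×1/EI):
  span AB: point load 39.7 at a = 7.12: Pab(L + a)/(6LEI) = 327.6/EI
  span BC: point load 165.25 at a = 1.5: Pab(L + b)/(6LEI) = 92.95/EI
  relative rotation θ_0 = (327.6 + 92.95)/EI = 420.5/EI
A unit hogging moment at B produces rotation L₁/(3EI) + L₂/(3EI) = 4.8/EI.
Compatibility: M_B·(L₁+L₂)/(3EI) = θ_0, giving M_B = 87.61 kip·ft (hogging).

M_B = 87.61 kip·ft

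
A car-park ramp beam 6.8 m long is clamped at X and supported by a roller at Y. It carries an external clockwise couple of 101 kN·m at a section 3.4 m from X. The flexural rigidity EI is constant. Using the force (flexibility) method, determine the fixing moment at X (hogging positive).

M_X = -12.62 kN·m

Take the reaction at Y as the redundant and release it; the primary structure is a cantilever fixed at X.
Downward deflection at the released point Y due to the loads:
  clockwise couple 101 at a = 3.4: M₀a(2L − a)/(2EI) = 1751/EI
Flexibility coefficient — unit upward force at Y: δ_{YY} = L³/(3EI) = 104.8/EI.
Compatibility at Y: δ_0 − R_Y·δ_{YY} = 0, so R_Y = 1751/104.8 = 16.71 kN.
Moment equilibrium about X: M_X = Σ(load moments about X) − R_Y·L = 101 − 16.71×6.8 = -12.62 kN·m.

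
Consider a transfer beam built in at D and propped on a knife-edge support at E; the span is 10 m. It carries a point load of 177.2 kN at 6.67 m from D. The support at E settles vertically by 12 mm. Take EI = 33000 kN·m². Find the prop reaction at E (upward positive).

R_E = 90.77 kN

Remove the prop at E; the released (primary) structure is a cantilever built in at D.
Free-end deflection of the primary structure under the applied loading (downward +):
  point load 177.2 at a = 6.67: Pa²(3L − a)/(6EI) = 30653/EI
Tip deflection under a unit load at E: L³/(3EI) = 333.3/EI.
With EI = 33000 kN·m²: δ_0 = 0.92889 m and δ_{EE} = 0.010101 m/kN.
Compatibility — the beam at E must follow the support down by 0.012 m: δ_0 − R_E·δ_{EE} = 0.012, so R_E = (0.92889 − 0.012)/0.010101 = 90.77 kN.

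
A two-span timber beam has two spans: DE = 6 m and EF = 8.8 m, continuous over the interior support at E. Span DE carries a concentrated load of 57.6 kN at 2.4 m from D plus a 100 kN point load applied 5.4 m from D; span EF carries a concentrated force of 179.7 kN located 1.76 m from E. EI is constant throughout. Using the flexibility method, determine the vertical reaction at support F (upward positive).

Take M_E as the redundant. Released structure: two simple spans DE and EF with a hinge at E.
End slopes at the hinge E, treating each span as simply supported:
  span DE: point load 57.6 at a = 2.4: Pab(L + a)/(6LEI) = 116.1/EI
  span DE: point load 100 at a = 5.4: Pab(L + a)/(6LEI) = 102.6/EI
  span EF: point load 179.7 at a = 1.76: Pab(L + b)/(6LEI) = 668/EI
  relative rotation θ_0 = (218.7 + 668)/EI = 886.7/EI
A unit hogging moment at E produces rotation L₁/(3EI) + L₂/(3EI) = 4.933/EI.
Compatibility: M_E·(L₁+L₂)/(3EI) = θ_0, giving M_E = 179.7 kN·m (hogging).
Span EF, ΣM about F: R_E^{EF}·8.8 = 1265 + 179.7, so R_E^{EF} = 164.2 kN and R_F = 179.7 − 164.2 = 15.52 kN.

R_F = 15.52 kN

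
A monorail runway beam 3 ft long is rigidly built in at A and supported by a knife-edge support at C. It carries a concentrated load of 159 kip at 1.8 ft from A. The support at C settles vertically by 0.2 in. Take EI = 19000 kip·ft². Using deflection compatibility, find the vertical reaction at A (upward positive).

Choose R_C as the redundant. The primary structure is the cantilever fixed at A.
Free-end deflection of the primary structure under the applied loading (downward +):
  point load 159 at a = 1.8: Pa²(3L − a)/(6EI) = 618.2/EI
Flexibility coefficient — unit upward force at C: δ_{CC} = L³/(3EI) = 9/EI.
With EI = 19000 kip·ft²: δ_0 = 0.032536 ft and δ_{CC} = 0.000474 ft/kip.
Compatibility — the beam at C must follow the support down by 0.01667 ft: δ_0 − R_C·δ_{CC} = 0.01667, so R_C = (0.032536 − 0.01667)/0.000474 = 33.5 kip.
Vertical equilibrium: R_A = ΣP − R_C = 159 − 33.5 = 125.5 kip.

R_A = 125.5 kip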